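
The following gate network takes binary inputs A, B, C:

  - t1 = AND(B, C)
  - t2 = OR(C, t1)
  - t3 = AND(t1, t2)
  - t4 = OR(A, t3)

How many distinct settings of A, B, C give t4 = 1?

t4 = OR(A, t3) must be 1, so at least one of A, t3 is 1.
Satisfying assignments:
  A=0, B=1, C=1
  A=1, B=0, C=0
  A=1, B=0, C=1
  A=1, B=1, C=0
  A=1, B=1, C=1

5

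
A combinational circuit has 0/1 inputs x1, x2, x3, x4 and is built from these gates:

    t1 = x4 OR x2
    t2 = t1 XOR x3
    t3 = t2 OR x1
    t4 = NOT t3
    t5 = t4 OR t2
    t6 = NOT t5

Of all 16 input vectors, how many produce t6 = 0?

12

t6 = NOT t5 must be 0, so t5 = 1.
t5 = t4 OR t2 must be 1, so at least one of t4, t2 is 1.
Enumerating the 16 input combinations, 12 give t6 = 0 and 4 give t6 = 1.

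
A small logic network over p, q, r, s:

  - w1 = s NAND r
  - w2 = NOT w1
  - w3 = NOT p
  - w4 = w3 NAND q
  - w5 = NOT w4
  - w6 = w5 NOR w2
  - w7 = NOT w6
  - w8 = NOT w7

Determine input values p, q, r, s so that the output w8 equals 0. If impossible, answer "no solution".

Check with p=1 q=0 r=1 s=1:
w1 = s NAND r = 1 NAND 1 = 0
w2 = NOT w1 = NOT 0 = 1
w3 = NOT p = NOT 1 = 0
w4 = w3 NAND q = 0 NAND 0 = 1
w5 = NOT w4 = NOT 1 = 0
w6 = w5 NOR w2 = 0 NOR 1 = 0
w7 = NOT w6 = NOT 0 = 1
w8 = NOT w7 = NOT 1 = 0
So w8 = 0 as required.

p=1 q=0 r=1 s=1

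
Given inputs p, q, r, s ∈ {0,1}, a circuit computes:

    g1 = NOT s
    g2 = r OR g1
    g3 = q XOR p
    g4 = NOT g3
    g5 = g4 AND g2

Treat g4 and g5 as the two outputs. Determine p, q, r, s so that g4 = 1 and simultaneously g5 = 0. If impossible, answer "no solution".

Check with p=1, q=1, r=0, s=1:
g1 = NOT s = NOT 1 = 0
g2 = r OR g1 = 0 OR 0 = 0
g3 = q XOR p = 1 XOR 1 = 0
g4 = NOT g3 = NOT 0 = 1
g5 = g4 AND g2 = 1 AND 0 = 0
So g4 = 1 and g5 = 0.

p=1, q=1, r=0, s=1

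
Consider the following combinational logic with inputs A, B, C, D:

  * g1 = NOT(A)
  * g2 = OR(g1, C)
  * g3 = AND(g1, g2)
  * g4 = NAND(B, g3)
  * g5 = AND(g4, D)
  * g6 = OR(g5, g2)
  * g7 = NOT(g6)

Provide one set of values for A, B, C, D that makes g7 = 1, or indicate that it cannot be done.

A=1, B=1, C=0, D=0

g7 = NOT(g6) must be 1, so g6 = 0.
g6 = OR(g5, g2) must be 0, so both g5 = 0 and g2 = 0.
Check with A=1, B=1, C=0, D=0:
g1 = NOT(A) = NOT 1 = 0
g2 = OR(g1, C) = OR(0, 0) = 0
g3 = AND(g1, g2) = AND(0, 0) = 0
g4 = NAND(B, g3) = NAND(1, 0) = 1
g5 = AND(g4, D) = AND(1, 0) = 0
g6 = OR(g5, g2) = OR(0, 0) = 0
g7 = NOT(g6) = NOT 0 = 1
So g7 = 1 as required.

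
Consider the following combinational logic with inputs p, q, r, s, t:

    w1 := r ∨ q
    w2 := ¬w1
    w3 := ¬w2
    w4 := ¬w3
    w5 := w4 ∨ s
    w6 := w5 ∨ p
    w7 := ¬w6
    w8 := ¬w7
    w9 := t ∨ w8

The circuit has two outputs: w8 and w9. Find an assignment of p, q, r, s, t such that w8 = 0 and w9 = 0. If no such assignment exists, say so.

p=0, q=1, r=1, s=0, t=0

Check with p=0, q=1, r=1, s=0, t=0:
w1 = r ∨ q = 1 ∨ 1 = 1
w2 = ¬w1 = ¬1 = 0
w3 = ¬w2 = ¬0 = 1
w4 = ¬w3 = ¬1 = 0
w5 = w4 ∨ s = 0 ∨ 0 = 0
w6 = w5 ∨ p = 0 ∨ 0 = 0
w7 = ¬w6 = ¬0 = 1
w8 = ¬w7 = ¬1 = 0
w9 = t ∨ w8 = 0 ∨ 0 = 0
So w8 = 0 and w9 = 0.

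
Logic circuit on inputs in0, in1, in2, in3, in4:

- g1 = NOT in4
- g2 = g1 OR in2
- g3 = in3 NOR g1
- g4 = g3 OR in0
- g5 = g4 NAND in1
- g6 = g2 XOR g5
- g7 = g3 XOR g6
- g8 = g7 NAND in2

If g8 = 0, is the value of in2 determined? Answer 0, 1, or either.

g8 = g7 NAND in2 must be 0, so both g7 = 1 and in2 = 1.
g7 = g3 XOR g6 must be 1, so g3 and g6 differ.
Every assignment with g8 = 0 has in2 = 1; there are 5 such assignment(s).

1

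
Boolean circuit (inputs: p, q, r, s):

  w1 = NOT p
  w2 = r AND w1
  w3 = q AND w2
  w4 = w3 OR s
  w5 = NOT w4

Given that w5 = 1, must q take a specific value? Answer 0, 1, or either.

either

Both values of q occur among assignments with w5 = 1:
  q=0: p=0, q=0, r=0, s=0
  q=1: p=0, q=1, r=0, s=0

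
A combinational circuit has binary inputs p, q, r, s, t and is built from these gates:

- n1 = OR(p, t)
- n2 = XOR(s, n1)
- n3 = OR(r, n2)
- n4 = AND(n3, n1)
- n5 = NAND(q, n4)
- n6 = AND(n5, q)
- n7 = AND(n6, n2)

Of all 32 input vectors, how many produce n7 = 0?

n7 = AND(n6, n2) must be 0, so at least one of n6, n2 is 0.
Enumerating the 32 input combinations, 30 give n7 = 0 and 2 give n7 = 1.

30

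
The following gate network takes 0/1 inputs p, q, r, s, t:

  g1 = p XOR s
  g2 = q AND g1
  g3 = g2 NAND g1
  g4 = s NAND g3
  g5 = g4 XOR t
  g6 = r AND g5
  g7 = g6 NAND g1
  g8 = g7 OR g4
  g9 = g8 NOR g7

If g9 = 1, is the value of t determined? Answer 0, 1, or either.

1

g9 = g8 NOR g7 must be 1, so both g8 = 0 and g7 = 0.
Every assignment with g9 = 1 has t = 1; there are 1 such assignment(s).
  p=0, q=0, r=1, s=1, t=1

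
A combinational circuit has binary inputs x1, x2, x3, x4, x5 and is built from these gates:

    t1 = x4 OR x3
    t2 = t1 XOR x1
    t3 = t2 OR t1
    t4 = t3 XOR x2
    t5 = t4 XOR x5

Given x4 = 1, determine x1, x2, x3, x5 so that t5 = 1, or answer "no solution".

x1=1 x2=0 x3=0 x5=0

Check with x4 = 1 and x1=1, x2=0, x3=0, x5=0:
t1 = x4 OR x3 = 1 OR 0 = 1
t2 = t1 XOR x1 = 1 XOR 1 = 0
t3 = t2 OR t1 = 0 OR 1 = 1
t4 = t3 XOR x2 = 1 XOR 0 = 1
t5 = t4 XOR x5 = 1 XOR 0 = 1
So t5 = 1.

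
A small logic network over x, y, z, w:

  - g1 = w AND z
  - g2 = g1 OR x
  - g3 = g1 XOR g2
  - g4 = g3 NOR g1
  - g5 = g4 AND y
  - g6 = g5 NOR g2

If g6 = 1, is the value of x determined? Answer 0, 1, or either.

g6 = g5 NOR g2 must be 1, so both g5 = 0 and g2 = 0.
Every assignment with g6 = 1 has x = 0; there are 3 such assignment(s).
  x=0, y=0, z=0, w=0
  x=0, y=0, z=0, w=1
  x=0, y=0, z=1, w=0

0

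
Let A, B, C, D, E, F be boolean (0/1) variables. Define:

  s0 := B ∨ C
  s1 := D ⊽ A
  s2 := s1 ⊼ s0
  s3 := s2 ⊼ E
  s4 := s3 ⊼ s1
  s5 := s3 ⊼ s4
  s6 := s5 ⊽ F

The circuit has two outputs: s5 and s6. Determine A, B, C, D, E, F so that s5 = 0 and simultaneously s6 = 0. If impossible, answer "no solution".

A=1 B=1 C=0 D=0 E=0 F=1

Check with A=1 B=1 C=0 D=0 E=0 F=1:
s0 = B ∨ C = 1 ∨ 0 = 1
s1 = D ⊽ A = 0 ⊽ 1 = 0
s2 = s1 ⊼ s0 = 0 ⊼ 1 = 1
s3 = s2 ⊼ E = 1 ⊼ 0 = 1
s4 = s3 ⊼ s1 = 1 ⊼ 0 = 1
s5 = s3 ⊼ s4 = 1 ⊼ 1 = 0
s6 = s5 ⊽ F = 0 ⊽ 1 = 0
So s5 = 0 and s6 = 0.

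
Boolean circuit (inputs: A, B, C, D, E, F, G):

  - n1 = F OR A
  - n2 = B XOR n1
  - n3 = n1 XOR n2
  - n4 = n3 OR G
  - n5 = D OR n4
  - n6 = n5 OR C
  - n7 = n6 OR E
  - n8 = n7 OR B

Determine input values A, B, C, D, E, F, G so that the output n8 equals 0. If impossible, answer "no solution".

Check with A=1 B=0 C=0 D=0 E=0 F=0 G=0:
n1 = F OR A = 0 OR 1 = 1
n2 = B XOR n1 = 0 XOR 1 = 1
n3 = n1 XOR n2 = 1 XOR 1 = 0
n4 = n3 OR G = 0 OR 0 = 0
n5 = D OR n4 = 0 OR 0 = 0
n6 = n5 OR C = 0 OR 0 = 0
n7 = n6 OR E = 0 OR 0 = 0
n8 = n7 OR B = 0 OR 0 = 0
So n8 = 0 as required.

A=1 B=0 C=0 D=0 E=0 F=0 G=0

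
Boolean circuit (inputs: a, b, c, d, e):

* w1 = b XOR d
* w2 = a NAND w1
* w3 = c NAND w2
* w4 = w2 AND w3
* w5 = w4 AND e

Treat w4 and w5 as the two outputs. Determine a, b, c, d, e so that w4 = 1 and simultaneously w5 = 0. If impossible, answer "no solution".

Check with a=0 b=0 c=0 d=0 e=0:
w1 = b XOR d = 0 XOR 0 = 0
w2 = a NAND w1 = 0 NAND 0 = 1
w3 = c NAND w2 = 0 NAND 1 = 1
w4 = w2 AND w3 = 1 AND 1 = 1
w5 = w4 AND e = 1 AND 0 = 0
So w4 = 1 and w5 = 0.

a=0 b=0 c=0 d=0 e=0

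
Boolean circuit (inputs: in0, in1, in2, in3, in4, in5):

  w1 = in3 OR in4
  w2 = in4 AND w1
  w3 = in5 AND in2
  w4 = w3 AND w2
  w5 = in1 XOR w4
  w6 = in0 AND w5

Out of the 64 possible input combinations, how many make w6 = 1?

w6 = in0 AND w5 must be 1, so both in0 = 1 and w5 = 1.
Enumerating the 64 input combinations, 16 give w6 = 1 and 48 give w6 = 0.

16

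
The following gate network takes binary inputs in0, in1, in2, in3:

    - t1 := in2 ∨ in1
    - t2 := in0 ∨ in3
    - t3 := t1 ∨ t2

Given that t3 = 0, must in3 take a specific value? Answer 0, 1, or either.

0

t3 = t1 ∨ t2 must be 0, so both t1 = 0 and t2 = 0.
t1 = in2 ∨ in1 must be 0, so both in2 = 0 and in1 = 0.
t2 = in0 ∨ in3 must be 0, so both in0 = 0 and in3 = 0.
Every assignment with t3 = 0 has in3 = 0; there are 1 such assignment(s).
  in0=0, in1=0, in2=0, in3=0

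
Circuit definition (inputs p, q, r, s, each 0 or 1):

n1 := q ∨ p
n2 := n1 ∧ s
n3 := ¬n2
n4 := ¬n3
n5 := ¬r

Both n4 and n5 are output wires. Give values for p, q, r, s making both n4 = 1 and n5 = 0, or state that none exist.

p=0, q=1, r=1, s=1

Check with p=0, q=1, r=1, s=1:
n1 = q ∨ p = 1 ∨ 0 = 1
n2 = n1 ∧ s = 1 ∧ 1 = 1
n3 = ¬n2 = ¬1 = 0
n4 = ¬n3 = ¬0 = 1
n5 = ¬r = ¬1 = 0
So n4 = 1 and n5 = 0.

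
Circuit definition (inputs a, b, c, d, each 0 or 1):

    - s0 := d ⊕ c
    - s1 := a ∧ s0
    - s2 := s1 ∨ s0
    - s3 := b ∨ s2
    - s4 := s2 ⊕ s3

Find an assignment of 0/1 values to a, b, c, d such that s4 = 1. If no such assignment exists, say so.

a=0 b=1 c=1 d=1

s4 = s2 ⊕ s3 must be 1, so s2 and s3 differ.
Check with a=0 b=1 c=1 d=1:
s0 = d ⊕ c = 1 ⊕ 1 = 0
s1 = a ∧ s0 = 0 ∧ 0 = 0
s2 = s1 ∨ s0 = 0 ∨ 0 = 0
s3 = b ∨ s2 = 1 ∨ 0 = 1
s4 = s2 ⊕ s3 = 0 ⊕ 1 = 1
So s4 = 1 as required.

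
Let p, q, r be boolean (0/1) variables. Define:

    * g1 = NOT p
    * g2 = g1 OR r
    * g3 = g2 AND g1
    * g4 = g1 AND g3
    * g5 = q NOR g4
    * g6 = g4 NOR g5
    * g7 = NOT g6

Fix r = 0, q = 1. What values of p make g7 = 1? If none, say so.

g7 = NOT g6 must be 1, so g6 = 0.
g6 = g4 NOR g5 must be 0, so at least one of g4, g5 is 1.
Check with r = 0, q = 1 and p=0:
g1 = NOT p = NOT 0 = 1
g2 = g1 OR r = 1 OR 0 = 1
g3 = g2 AND g1 = 1 AND 1 = 1
g4 = g1 AND g3 = 1 AND 1 = 1
g5 = q NOR g4 = 1 NOR 1 = 0
g6 = g4 NOR g5 = 1 NOR 0 = 0
g7 = NOT g6 = NOT 0 = 1
So g7 = 1.

p=0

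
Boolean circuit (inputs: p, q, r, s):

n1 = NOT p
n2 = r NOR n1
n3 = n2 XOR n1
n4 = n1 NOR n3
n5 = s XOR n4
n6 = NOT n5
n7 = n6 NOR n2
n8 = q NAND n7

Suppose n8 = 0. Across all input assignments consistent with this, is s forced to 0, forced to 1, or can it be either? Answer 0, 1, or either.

either

Both values of s occur among assignments with n8 = 0:
  s=0: p=1, q=1, r=1, s=0
  s=1: p=0, q=1, r=0, s=1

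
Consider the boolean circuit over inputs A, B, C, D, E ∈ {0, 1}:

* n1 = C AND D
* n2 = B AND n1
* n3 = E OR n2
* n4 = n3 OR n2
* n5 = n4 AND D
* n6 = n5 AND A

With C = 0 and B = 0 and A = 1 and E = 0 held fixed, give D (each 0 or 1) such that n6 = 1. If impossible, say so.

With C = 0 and B = 0 and A = 1 and E = 0 fixed, none of the 2 settings of D give n6 = 1.
For example, with D=1:
n1 = C AND D = 0 AND 1 = 0
n2 = B AND n1 = 0 AND 0 = 0
n3 = E OR n2 = 0 OR 0 = 0
n4 = n3 OR n2 = 0 OR 0 = 0
n5 = n4 AND D = 0 AND 1 = 0
n6 = n5 AND A = 0 AND 1 = 0
giving n6 = 0 ≠ 1.

no solution exists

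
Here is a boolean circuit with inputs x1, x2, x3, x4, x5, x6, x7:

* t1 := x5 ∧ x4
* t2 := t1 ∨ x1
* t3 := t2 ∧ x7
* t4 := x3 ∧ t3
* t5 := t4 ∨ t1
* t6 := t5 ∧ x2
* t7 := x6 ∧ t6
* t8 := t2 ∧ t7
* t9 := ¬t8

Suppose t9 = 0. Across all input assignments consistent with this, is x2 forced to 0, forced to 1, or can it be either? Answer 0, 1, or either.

t9 = ¬t8 must be 0, so t8 = 1.
Every assignment with t9 = 0 has x2 = 1; there are 11 such assignment(s).

1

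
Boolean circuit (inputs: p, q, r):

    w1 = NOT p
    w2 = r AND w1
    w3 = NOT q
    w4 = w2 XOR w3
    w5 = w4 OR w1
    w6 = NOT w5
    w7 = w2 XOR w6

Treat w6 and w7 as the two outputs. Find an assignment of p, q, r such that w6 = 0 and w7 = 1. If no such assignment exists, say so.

p=0, q=0, r=1

Check with p=0, q=0, r=1:
w1 = NOT p = NOT 0 = 1
w2 = r AND w1 = 1 AND 1 = 1
w3 = NOT q = NOT 0 = 1
w4 = w2 XOR w3 = 1 XOR 1 = 0
w5 = w4 OR w1 = 0 OR 1 = 1
w6 = NOT w5 = NOT 1 = 0
w7 = w2 XOR w6 = 1 XOR 0 = 1
So w6 = 0 and w7 = 1.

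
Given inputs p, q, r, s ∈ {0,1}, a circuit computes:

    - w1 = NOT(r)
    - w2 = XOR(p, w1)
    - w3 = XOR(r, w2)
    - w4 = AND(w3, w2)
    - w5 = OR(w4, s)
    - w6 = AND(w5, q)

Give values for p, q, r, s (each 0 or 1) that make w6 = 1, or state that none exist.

w6 = AND(w5, q) must be 1, so both w5 = 1 and q = 1.
w5 = OR(w4, s) must be 1, so at least one of w4, s is 1.
Check with p=0, q=1, r=0, s=1:
w1 = NOT(r) = NOT 0 = 1
w2 = XOR(p, w1) = XOR(0, 1) = 1
w3 = XOR(r, w2) = XOR(0, 1) = 1
w4 = AND(w3, w2) = AND(1, 1) = 1
w5 = OR(w4, s) = OR(1, 1) = 1
w6 = AND(w5, q) = AND(1, 1) = 1
So w6 = 1 as required.

p=0, q=1, r=0, s=1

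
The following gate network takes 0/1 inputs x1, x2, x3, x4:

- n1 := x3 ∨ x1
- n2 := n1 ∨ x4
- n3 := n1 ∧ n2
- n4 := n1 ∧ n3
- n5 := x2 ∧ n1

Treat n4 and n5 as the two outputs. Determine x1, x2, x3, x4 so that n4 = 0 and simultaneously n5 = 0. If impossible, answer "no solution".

Check with x1=0 x2=1 x3=0 x4=0:
n1 = x3 ∨ x1 = 0 ∨ 0 = 0
n2 = n1 ∨ x4 = 0 ∨ 0 = 0
n3 = n1 ∧ n2 = 0 ∧ 0 = 0
n4 = n1 ∧ n3 = 0 ∧ 0 = 0
n5 = x2 ∧ n1 = 1 ∧ 0 = 0
So n4 = 0 and n5 = 0.

x1=0 x2=1 x3=0 x4=0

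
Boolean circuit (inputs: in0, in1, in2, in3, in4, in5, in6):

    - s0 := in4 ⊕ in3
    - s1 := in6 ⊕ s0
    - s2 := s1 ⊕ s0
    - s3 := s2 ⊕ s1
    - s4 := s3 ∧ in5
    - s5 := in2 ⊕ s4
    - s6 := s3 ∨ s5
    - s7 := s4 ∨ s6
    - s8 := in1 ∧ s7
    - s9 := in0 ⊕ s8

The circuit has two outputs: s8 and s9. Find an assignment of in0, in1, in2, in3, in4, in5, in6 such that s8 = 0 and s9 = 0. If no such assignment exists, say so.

in0=0, in1=0, in2=1, in3=0, in4=1, in5=0, in6=1

Check with in0=0, in1=0, in2=1, in3=0, in4=1, in5=0, in6=1:
s0 = in4 ⊕ in3 = 1 ⊕ 0 = 1
s1 = in6 ⊕ s0 = 1 ⊕ 1 = 0
s2 = s1 ⊕ s0 = 0 ⊕ 1 = 1
s3 = s2 ⊕ s1 = 1 ⊕ 0 = 1
s4 = s3 ∧ in5 = 1 ∧ 0 = 0
s5 = in2 ⊕ s4 = 1 ⊕ 0 = 1
s6 = s3 ∨ s5 = 1 ∨ 1 = 1
s7 = s4 ∨ s6 = 0 ∨ 1 = 1
s8 = in1 ∧ s7 = 0 ∧ 1 = 0
s9 = in0 ⊕ s8 = 0 ⊕ 0 = 0
So s8 = 0 and s9 = 0.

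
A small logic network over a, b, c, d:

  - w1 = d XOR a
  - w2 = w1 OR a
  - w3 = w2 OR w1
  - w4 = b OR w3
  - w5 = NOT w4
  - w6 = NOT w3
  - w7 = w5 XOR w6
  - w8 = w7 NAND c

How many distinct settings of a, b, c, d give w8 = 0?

w8 = w7 NAND c must be 0, so both w7 = 1 and c = 1.
Enumerating the 16 input combinations, 1 give w8 = 0 and 15 give w8 = 1.

1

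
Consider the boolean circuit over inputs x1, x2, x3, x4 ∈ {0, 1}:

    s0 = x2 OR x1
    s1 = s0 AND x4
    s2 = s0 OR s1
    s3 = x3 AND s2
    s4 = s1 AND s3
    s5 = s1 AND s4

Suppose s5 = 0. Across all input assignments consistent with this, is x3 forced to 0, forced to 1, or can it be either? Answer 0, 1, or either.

Both values of x3 occur among assignments with s5 = 0:
  x3=0: x1=0, x2=0, x3=0, x4=0
  x3=1: x1=0, x2=0, x3=1, x4=0

either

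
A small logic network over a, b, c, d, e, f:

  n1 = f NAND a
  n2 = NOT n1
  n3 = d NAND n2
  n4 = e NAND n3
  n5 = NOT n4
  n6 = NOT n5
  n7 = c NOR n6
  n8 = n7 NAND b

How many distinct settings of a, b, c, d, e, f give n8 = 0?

7

n8 = n7 NAND b must be 0, so both n7 = 1 and b = 1.
n7 = c NOR n6 must be 1, so both c = 0 and n6 = 0.
Enumerating the 64 input combinations, 7 give n8 = 0 and 57 give n8 = 1.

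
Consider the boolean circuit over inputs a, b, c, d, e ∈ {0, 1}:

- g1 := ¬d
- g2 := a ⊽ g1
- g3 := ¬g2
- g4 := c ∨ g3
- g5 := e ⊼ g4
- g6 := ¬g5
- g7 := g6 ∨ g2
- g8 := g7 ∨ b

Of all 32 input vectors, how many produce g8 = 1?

g8 = g7 ∨ b must be 1, so at least one of g7, b is 1.
Enumerating the 32 input combinations, 26 give g8 = 1 and 6 give g8 = 0.

26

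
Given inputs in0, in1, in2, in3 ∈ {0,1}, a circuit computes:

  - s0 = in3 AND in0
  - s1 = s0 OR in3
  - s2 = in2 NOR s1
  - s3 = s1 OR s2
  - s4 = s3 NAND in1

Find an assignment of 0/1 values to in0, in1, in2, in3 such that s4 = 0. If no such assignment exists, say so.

in0=1 in1=1 in2=0 in3=1

s4 = s3 NAND in1 must be 0, so both s3 = 1 and in1 = 1.
s3 = s1 OR s2 must be 1, so at least one of s1, s2 is 1.
Check with in0=1 in1=1 in2=0 in3=1:
s0 = in3 AND in0 = 1 AND 1 = 1
s1 = s0 OR in3 = 1 OR 1 = 1
s2 = in2 NOR s1 = 0 NOR 1 = 0
s3 = s1 OR s2 = 1 OR 0 = 1
s4 = s3 NAND in1 = 1 NAND 1 = 0
So s4 = 0 as required.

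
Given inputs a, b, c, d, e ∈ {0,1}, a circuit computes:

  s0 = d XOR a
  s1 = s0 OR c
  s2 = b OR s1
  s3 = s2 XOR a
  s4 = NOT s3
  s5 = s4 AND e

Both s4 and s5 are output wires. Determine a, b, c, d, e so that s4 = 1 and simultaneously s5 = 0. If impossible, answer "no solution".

a=0, b=0, c=0, d=0, e=0

Check with a=0, b=0, c=0, d=0, e=0:
s0 = d XOR a = 0 XOR 0 = 0
s1 = s0 OR c = 0 OR 0 = 0
s2 = b OR s1 = 0 OR 0 = 0
s3 = s2 XOR a = 0 XOR 0 = 0
s4 = NOT s3 = NOT 0 = 1
s5 = s4 AND e = 1 AND 0 = 0
So s4 = 1 and s5 = 0.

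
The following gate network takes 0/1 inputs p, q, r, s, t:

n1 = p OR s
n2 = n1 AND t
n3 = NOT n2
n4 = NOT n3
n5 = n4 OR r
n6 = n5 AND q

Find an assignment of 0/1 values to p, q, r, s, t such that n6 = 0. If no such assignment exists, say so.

n6 = n5 AND q must be 0, so at least one of n5, q is 0.
Check with p=0, q=0, r=1, s=0, t=0:
n1 = p OR s = 0 OR 0 = 0
n2 = n1 AND t = 0 AND 0 = 0
n3 = NOT n2 = NOT 0 = 1
n4 = NOT n3 = NOT 1 = 0
n5 = n4 OR r = 0 OR 1 = 1
n6 = n5 AND q = 1 AND 0 = 0
So n6 = 0 as required.

p=0, q=0, r=1, s=0, t=0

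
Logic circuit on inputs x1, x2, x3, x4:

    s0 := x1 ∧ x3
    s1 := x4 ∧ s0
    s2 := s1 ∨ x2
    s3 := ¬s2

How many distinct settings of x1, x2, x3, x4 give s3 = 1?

s3 = ¬s2 must be 1, so s2 = 0.
s2 = s1 ∨ x2 must be 0, so both s1 = 0 and x2 = 0.
Enumerating the 16 input combinations, 7 give s3 = 1 and 9 give s3 = 0.

7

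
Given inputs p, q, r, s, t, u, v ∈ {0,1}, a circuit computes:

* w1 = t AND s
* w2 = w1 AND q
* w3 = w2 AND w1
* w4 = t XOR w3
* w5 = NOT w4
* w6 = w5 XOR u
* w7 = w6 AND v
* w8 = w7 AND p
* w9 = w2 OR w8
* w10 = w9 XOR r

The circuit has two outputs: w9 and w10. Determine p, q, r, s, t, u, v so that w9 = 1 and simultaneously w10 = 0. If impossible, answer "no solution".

Check with p=1 q=1 r=1 s=1 t=1 u=1 v=0:
w1 = t AND s = 1 AND 1 = 1
w2 = w1 AND q = 1 AND 1 = 1
w3 = w2 AND w1 = 1 AND 1 = 1
w4 = t XOR w3 = 1 XOR 1 = 0
w5 = NOT w4 = NOT 0 = 1
w6 = w5 XOR u = 1 XOR 1 = 0
w7 = w6 AND v = 0 AND 0 = 0
w8 = w7 AND p = 0 AND 1 = 0
w9 = w2 OR w8 = 1 OR 0 = 1
w10 = w9 XOR r = 1 XOR 1 = 0
So w9 = 1 and w10 = 0.

p=1 q=1 r=1 s=1 t=1 u=1 v=0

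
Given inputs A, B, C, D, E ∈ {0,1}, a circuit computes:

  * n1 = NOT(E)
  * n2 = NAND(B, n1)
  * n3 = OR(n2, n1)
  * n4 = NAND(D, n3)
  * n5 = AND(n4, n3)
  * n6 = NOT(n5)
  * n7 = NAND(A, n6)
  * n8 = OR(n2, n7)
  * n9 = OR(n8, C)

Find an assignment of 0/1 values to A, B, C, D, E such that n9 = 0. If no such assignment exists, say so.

Check with A=1, B=1, C=0, D=1, E=0:
n1 = NOT(E) = NOT 0 = 1
n2 = NAND(B, n1) = NAND(1, 1) = 0
n3 = OR(n2, n1) = OR(0, 1) = 1
n4 = NAND(D, n3) = NAND(1, 1) = 0
n5 = AND(n4, n3) = AND(0, 1) = 0
n6 = NOT(n5) = NOT 0 = 1
n7 = NAND(A, n6) = NAND(1, 1) = 0
n8 = OR(n2, n7) = OR(0, 0) = 0
n9 = OR(n8, C) = OR(0, 0) = 0
So n9 = 0 as required.

A=1, B=1, C=0, D=1, E=0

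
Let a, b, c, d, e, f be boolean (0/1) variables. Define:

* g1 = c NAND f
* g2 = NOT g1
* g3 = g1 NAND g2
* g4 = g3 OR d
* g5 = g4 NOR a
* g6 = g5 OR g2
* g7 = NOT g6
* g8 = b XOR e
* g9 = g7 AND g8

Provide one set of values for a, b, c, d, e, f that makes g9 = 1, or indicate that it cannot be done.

a=0, b=1, c=0, d=1, e=0, f=0

Check with a=0, b=1, c=0, d=1, e=0, f=0:
g1 = c NAND f = 0 NAND 0 = 1
g2 = NOT g1 = NOT 1 = 0
g3 = g1 NAND g2 = 1 NAND 0 = 1
g4 = g3 OR d = 1 OR 1 = 1
g5 = g4 NOR a = 1 NOR 0 = 0
g6 = g5 OR g2 = 0 OR 0 = 0
g7 = NOT g6 = NOT 0 = 1
g8 = b XOR e = 1 XOR 0 = 1
g9 = g7 AND g8 = 1 AND 1 = 1
So g9 = 1 as required.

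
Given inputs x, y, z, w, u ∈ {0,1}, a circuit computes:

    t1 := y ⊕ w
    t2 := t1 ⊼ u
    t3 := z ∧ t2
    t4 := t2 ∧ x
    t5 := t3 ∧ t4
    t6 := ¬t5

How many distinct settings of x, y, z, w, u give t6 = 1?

26

t6 = ¬t5 must be 1, so t5 = 0.
t5 = t3 ∧ t4 must be 0, so at least one of t3, t4 is 0.
Enumerating the 32 input combinations, 26 give t6 = 1 and 6 give t6 = 0.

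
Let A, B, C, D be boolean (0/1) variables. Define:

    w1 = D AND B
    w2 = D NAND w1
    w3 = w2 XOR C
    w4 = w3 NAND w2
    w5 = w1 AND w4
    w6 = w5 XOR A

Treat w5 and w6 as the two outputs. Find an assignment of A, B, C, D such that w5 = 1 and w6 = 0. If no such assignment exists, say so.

A=1, B=1, C=1, D=1

Check with A=1, B=1, C=1, D=1:
w1 = D AND B = 1 AND 1 = 1
w2 = D NAND w1 = 1 NAND 1 = 0
w3 = w2 XOR C = 0 XOR 1 = 1
w4 = w3 NAND w2 = 1 NAND 0 = 1
w5 = w1 AND w4 = 1 AND 1 = 1
w6 = w5 XOR A = 1 XOR 1 = 0
So w5 = 1 and w6 = 0.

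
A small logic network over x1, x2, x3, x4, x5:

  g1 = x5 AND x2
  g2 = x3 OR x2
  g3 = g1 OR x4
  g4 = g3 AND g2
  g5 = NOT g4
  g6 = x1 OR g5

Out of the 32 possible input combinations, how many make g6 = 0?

8

g6 = x1 OR g5 must be 0, so both x1 = 0 and g5 = 0.
g5 = NOT g4 must be 0, so g4 = 1.
g4 = g3 AND g2 must be 1, so both g3 = 1 and g2 = 1.
Enumerating the 32 input combinations, 8 give g6 = 0 and 24 give g6 = 1.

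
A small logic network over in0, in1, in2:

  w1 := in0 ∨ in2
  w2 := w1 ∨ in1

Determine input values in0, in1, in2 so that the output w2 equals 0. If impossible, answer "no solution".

Check with in0=0, in1=0, in2=0:
w1 = in0 ∨ in2 = 0 ∨ 0 = 0
w2 = w1 ∨ in1 = 0 ∨ 0 = 0
So w2 = 0 as required.

in0=0, in1=0, in2=0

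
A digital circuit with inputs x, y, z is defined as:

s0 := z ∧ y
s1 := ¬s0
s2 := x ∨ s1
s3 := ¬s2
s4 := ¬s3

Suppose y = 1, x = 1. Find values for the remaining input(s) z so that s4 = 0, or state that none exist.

no solution exists

With y = 1, x = 1 fixed, none of the 2 settings of z give s4 = 0.
For example, with z=0:
s0 = z ∧ y = 0 ∧ 1 = 0
s1 = ¬s0 = ¬0 = 1
s2 = x ∨ s1 = 1 ∨ 1 = 1
s3 = ¬s2 = ¬1 = 0
s4 = ¬s3 = ¬0 = 1
giving s4 = 1 ≠ 0.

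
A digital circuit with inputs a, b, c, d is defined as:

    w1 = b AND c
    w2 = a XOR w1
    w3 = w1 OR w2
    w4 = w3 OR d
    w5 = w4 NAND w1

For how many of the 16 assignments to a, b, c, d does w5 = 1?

w5 = w4 NAND w1 must be 1, so at least one of w4, w1 is 0.
Enumerating the 16 input combinations, 12 give w5 = 1 and 4 give w5 = 0.

12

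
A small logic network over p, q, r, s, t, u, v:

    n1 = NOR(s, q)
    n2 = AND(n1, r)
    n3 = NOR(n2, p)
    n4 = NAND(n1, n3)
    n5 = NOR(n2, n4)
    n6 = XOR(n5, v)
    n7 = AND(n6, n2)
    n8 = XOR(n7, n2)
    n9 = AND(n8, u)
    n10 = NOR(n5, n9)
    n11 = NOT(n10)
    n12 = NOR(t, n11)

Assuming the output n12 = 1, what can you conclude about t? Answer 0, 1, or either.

n12 = NOR(t, n11) must be 1, so both t = 0 and n11 = 0.
n11 = NOT(n10) must be 0, so n10 = 1.
Every assignment with n12 = 1 has t = 0; there are 58 such assignment(s).

0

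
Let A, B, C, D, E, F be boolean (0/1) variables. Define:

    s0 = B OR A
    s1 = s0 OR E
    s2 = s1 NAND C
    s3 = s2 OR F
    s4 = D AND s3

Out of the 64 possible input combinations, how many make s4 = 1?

s4 = D AND s3 must be 1, so both D = 1 and s3 = 1.
s3 = s2 OR F must be 1, so at least one of s2, F is 1.
Enumerating the 64 input combinations, 25 give s4 = 1 and 39 give s4 = 0.

25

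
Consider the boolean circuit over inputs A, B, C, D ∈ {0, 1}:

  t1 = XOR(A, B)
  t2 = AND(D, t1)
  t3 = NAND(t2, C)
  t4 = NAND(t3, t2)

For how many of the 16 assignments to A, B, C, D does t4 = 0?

t4 = NAND(t3, t2) must be 0, so both t3 = 1 and t2 = 1.
Satisfying assignments:
  A=0, B=1, C=0, D=1
  A=1, B=0, C=0, D=1

2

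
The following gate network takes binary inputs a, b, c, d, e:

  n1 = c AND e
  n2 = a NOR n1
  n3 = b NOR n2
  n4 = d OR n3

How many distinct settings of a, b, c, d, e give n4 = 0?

n4 = d OR n3 must be 0, so both d = 0 and n3 = 0.
n3 = b NOR n2 must be 0, so at least one of b, n2 is 1.
Enumerating the 32 input combinations, 11 give n4 = 0 and 21 give n4 = 1.

11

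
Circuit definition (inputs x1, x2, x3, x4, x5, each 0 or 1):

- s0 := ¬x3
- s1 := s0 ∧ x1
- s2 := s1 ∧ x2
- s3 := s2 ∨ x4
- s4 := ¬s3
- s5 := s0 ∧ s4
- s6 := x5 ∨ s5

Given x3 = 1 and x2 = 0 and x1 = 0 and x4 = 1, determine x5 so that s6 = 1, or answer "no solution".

x5=1

s6 = x5 ∨ s5 must be 1, so at least one of x5, s5 is 1.
Check with x3 = 1 and x2 = 0 and x1 = 0 and x4 = 1 and x5=1:
s0 = ¬x3 = ¬1 = 0
s1 = s0 ∧ x1 = 0 ∧ 0 = 0
s2 = s1 ∧ x2 = 0 ∧ 0 = 0
s3 = s2 ∨ x4 = 0 ∨ 1 = 1
s4 = ¬s3 = ¬1 = 0
s5 = s0 ∧ s4 = 0 ∧ 0 = 0
s6 = x5 ∨ s5 = 1 ∨ 0 = 1
So s6 = 1.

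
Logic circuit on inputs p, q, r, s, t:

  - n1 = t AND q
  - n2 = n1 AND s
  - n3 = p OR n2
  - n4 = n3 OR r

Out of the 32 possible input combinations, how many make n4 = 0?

7

n4 = n3 OR r must be 0, so both n3 = 0 and r = 0.
n3 = p OR n2 must be 0, so both p = 0 and n2 = 0.
Enumerating the 32 input combinations, 7 give n4 = 0 and 25 give n4 = 1.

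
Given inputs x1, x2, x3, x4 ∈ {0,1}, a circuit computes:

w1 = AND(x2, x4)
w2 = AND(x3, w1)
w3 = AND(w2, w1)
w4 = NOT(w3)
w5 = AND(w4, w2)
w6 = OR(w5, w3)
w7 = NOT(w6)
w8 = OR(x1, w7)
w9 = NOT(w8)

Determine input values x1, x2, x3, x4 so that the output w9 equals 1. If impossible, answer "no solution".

Check with x1=0 x2=1 x3=1 x4=1:
w1 = AND(x2, x4) = AND(1, 1) = 1
w2 = AND(x3, w1) = AND(1, 1) = 1
w3 = AND(w2, w1) = AND(1, 1) = 1
w4 = NOT(w3) = NOT 1 = 0
w5 = AND(w4, w2) = AND(0, 1) = 0
w6 = OR(w5, w3) = OR(0, 1) = 1
w7 = NOT(w6) = NOT 1 = 0
w8 = OR(x1, w7) = OR(0, 0) = 0
w9 = NOT(w8) = NOT 0 = 1
So w9 = 1 as required.

x1=0 x2=1 x3=1 x4=1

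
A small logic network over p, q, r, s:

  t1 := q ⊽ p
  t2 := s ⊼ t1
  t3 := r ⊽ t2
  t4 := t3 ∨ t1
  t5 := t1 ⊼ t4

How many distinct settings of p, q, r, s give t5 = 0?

t5 = t1 ⊼ t4 must be 0, so both t1 = 1 and t4 = 1.
Satisfying assignments:
  p=0, q=0, r=0, s=0
  p=0, q=0, r=0, s=1
  p=0, q=0, r=1, s=0
  p=0, q=0, r=1, s=1

4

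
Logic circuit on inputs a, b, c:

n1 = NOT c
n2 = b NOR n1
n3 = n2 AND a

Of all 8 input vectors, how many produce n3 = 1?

n3 = n2 AND a must be 1, so both n2 = 1 and a = 1.
Enumerating the 8 input combinations, 1 give n3 = 1 and 7 give n3 = 0.

1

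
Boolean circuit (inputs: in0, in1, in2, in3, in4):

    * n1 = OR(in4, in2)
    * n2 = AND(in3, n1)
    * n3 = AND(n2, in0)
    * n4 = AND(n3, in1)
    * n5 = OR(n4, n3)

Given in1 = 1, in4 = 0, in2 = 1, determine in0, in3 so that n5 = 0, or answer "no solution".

Check with in1 = 1, in4 = 0, in2 = 1 and in0=1, in3=0:
n1 = OR(in4, in2) = OR(0, 1) = 1
n2 = AND(in3, n1) = AND(0, 1) = 0
n3 = AND(n2, in0) = AND(0, 1) = 0
n4 = AND(n3, in1) = AND(0, 1) = 0
n5 = OR(n4, n3) = OR(0, 0) = 0
So n5 = 0.

in0=1 in3=0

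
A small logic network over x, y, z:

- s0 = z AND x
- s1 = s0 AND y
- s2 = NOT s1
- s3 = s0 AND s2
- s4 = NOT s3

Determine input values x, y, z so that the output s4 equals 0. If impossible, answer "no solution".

x=1, y=0, z=1

Check with x=1, y=0, z=1:
s0 = z AND x = 1 AND 1 = 1
s1 = s0 AND y = 1 AND 0 = 0
s2 = NOT s1 = NOT 0 = 1
s3 = s0 AND s2 = 1 AND 1 = 1
s4 = NOT s3 = NOT 1 = 0
So s4 = 0 as required.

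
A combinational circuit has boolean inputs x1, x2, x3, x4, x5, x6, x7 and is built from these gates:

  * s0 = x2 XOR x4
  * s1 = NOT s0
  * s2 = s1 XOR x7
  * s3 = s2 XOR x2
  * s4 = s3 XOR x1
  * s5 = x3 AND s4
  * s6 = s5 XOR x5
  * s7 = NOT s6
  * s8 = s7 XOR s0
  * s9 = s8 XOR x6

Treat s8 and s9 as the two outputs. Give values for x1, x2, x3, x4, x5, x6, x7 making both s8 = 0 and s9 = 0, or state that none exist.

Check with x1=1 x2=1 x3=0 x4=0 x5=0 x6=0 x7=0:
s0 = x2 XOR x4 = 1 XOR 0 = 1
s1 = NOT s0 = NOT 1 = 0
s2 = s1 XOR x7 = 0 XOR 0 = 0
s3 = s2 XOR x2 = 0 XOR 1 = 1
s4 = s3 XOR x1 = 1 XOR 1 = 0
s5 = x3 AND s4 = 0 AND 0 = 0
s6 = s5 XOR x5 = 0 XOR 0 = 0
s7 = NOT s6 = NOT 0 = 1
s8 = s7 XOR s0 = 1 XOR 1 = 0
s9 = s8 XOR x6 = 0 XOR 0 = 0
So s8 = 0 and s9 = 0.

x1=1 x2=1 x3=0 x4=0 x5=0 x6=0 x7=0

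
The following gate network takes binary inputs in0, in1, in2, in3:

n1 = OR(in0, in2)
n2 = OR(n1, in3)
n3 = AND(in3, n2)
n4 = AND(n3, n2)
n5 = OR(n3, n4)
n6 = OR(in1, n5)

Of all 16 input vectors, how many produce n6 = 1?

n6 = OR(in1, n5) must be 1, so at least one of in1, n5 is 1.
Enumerating the 16 input combinations, 12 give n6 = 1 and 4 give n6 = 0.

12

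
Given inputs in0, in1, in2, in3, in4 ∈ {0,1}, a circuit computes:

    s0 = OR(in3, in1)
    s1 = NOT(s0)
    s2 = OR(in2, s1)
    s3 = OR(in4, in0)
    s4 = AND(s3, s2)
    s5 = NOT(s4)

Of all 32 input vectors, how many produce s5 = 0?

s5 = NOT(s4) must be 0, so s4 = 1.
s4 = AND(s3, s2) must be 1, so both s3 = 1 and s2 = 1.
s3 = OR(in4, in0) must be 1, so at least one of in4, in0 is 1.
Enumerating the 32 input combinations, 15 give s5 = 0 and 17 give s5 = 1.

15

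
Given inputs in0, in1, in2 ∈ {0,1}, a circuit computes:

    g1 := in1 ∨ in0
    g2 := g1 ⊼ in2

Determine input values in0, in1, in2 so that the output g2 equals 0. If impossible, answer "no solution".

in0=1, in1=0, in2=1

g2 = g1 ⊼ in2 must be 0, so both g1 = 1 and in2 = 1.
Check with in0=1, in1=0, in2=1:
g1 = in1 ∨ in0 = 0 ∨ 1 = 1
g2 = g1 ⊼ in2 = 1 ⊼ 1 = 0
So g2 = 0 as required.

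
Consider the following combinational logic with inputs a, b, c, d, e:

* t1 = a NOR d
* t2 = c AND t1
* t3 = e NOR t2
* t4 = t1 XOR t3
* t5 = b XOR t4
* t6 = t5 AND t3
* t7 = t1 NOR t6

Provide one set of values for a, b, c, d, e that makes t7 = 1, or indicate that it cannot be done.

t7 = t1 NOR t6 must be 1, so both t1 = 0 and t6 = 0.
t1 = a NOR d must be 0, so at least one of a, d is 1.
Check with a=1, b=1, c=0, d=0, e=0:
t1 = a NOR d = 1 NOR 0 = 0
t2 = c AND t1 = 0 AND 0 = 0
t3 = e NOR t2 = 0 NOR 0 = 1
t4 = t1 XOR t3 = 0 XOR 1 = 1
t5 = b XOR t4 = 1 XOR 1 = 0
t6 = t5 AND t3 = 0 AND 1 = 0
t7 = t1 NOR t6 = 0 NOR 0 = 1
So t7 = 1 as required.

a=1, b=1, c=0, d=0, e=0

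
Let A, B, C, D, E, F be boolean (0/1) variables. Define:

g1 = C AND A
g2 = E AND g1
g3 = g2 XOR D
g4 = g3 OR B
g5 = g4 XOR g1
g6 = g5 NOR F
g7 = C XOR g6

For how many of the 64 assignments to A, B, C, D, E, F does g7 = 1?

g7 = C XOR g6 must be 1, so C and g6 differ.
Enumerating the 64 input combinations, 28 give g7 = 1 and 36 give g7 = 0.

28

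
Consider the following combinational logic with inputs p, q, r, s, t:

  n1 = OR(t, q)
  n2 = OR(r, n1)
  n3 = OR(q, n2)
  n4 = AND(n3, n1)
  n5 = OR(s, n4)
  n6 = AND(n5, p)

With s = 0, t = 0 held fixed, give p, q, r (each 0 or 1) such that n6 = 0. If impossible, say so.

p=0, q=0, r=0

n6 = AND(n5, p) must be 0, so at least one of n5, p is 0.
Check with s = 0, t = 0 and p=0, q=0, r=0:
n1 = OR(t, q) = OR(0, 0) = 0
n2 = OR(r, n1) = OR(0, 0) = 0
n3 = OR(q, n2) = OR(0, 0) = 0
n4 = AND(n3, n1) = AND(0, 0) = 0
n5 = OR(s, n4) = OR(0, 0) = 0
n6 = AND(n5, p) = AND(0, 0) = 0
So n6 = 0.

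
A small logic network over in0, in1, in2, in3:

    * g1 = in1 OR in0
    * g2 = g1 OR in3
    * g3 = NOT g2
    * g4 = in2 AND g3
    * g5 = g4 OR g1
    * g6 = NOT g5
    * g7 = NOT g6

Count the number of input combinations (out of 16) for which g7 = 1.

g7 = NOT g6 must be 1, so g6 = 0.
g6 = NOT g5 must be 0, so g5 = 1.
Enumerating the 16 input combinations, 13 give g7 = 1 and 3 give g7 = 0.

13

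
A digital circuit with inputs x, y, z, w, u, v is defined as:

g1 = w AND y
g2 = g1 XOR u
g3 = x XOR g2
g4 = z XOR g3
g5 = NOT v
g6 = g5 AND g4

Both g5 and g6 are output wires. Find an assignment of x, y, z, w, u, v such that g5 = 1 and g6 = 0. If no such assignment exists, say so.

x=1, y=1, z=0, w=0, u=1, v=0

Check with x=1, y=1, z=0, w=0, u=1, v=0:
g1 = w AND y = 0 AND 1 = 0
g2 = g1 XOR u = 0 XOR 1 = 1
g3 = x XOR g2 = 1 XOR 1 = 0
g4 = z XOR g3 = 0 XOR 0 = 0
g5 = NOT v = NOT 0 = 1
g6 = g5 AND g4 = 1 AND 0 = 0
So g5 = 1 and g6 = 0.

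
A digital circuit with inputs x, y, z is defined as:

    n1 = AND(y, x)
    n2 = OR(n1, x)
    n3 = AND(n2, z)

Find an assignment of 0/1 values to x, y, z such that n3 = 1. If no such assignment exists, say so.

n3 = AND(n2, z) must be 1, so both n2 = 1 and z = 1.
Check with x=1, y=0, z=1:
n1 = AND(y, x) = AND(0, 1) = 0
n2 = OR(n1, x) = OR(0, 1) = 1
n3 = AND(n2, z) = AND(1, 1) = 1
So n3 = 1 as required.

x=1, y=0, z=1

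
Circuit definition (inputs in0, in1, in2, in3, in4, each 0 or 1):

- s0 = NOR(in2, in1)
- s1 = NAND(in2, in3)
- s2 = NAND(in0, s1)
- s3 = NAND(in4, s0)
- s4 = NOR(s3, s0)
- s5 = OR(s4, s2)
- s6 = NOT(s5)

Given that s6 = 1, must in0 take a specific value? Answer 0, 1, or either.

s6 = NOT(s5) must be 1, so s5 = 0.
s5 = OR(s4, s2) must be 0, so both s4 = 0 and s2 = 0.
Every assignment with s6 = 1 has in0 = 1; there are 12 such assignment(s).

1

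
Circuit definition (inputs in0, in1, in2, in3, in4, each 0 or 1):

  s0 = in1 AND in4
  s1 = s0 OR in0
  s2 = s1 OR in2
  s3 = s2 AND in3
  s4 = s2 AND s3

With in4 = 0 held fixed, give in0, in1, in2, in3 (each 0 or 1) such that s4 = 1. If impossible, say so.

in0=1 in1=1 in2=1 in3=1

s4 = s2 AND s3 must be 1, so both s2 = 1 and s3 = 1.
s2 = s1 OR in2 must be 1, so at least one of s1, in2 is 1.
Check with in4 = 0 and in0=1, in1=1, in2=1, in3=1:
s0 = in1 AND in4 = 1 AND 0 = 0
s1 = s0 OR in0 = 0 OR 1 = 1
s2 = s1 OR in2 = 1 OR 1 = 1
s3 = s2 AND in3 = 1 AND 1 = 1
s4 = s2 AND s3 = 1 AND 1 = 1
So s4 = 1.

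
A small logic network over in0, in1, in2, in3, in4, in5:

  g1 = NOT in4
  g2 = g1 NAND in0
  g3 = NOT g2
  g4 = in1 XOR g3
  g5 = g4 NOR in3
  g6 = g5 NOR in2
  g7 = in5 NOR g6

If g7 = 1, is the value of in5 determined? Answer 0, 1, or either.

0

g7 = in5 NOR g6 must be 1, so both in5 = 0 and g6 = 0.
Every assignment with g7 = 1 has in5 = 0; there are 20 such assignment(s).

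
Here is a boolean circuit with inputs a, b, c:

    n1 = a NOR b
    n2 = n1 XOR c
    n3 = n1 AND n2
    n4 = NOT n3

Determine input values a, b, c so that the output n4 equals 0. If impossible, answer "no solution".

n4 = NOT n3 must be 0, so n3 = 1.
Check with a=0 b=0 c=0:
n1 = a NOR b = 0 NOR 0 = 1
n2 = n1 XOR c = 1 XOR 0 = 1
n3 = n1 AND n2 = 1 AND 1 = 1
n4 = NOT n3 = NOT 1 = 0
So n4 = 0 as required.

a=0 b=0 c=0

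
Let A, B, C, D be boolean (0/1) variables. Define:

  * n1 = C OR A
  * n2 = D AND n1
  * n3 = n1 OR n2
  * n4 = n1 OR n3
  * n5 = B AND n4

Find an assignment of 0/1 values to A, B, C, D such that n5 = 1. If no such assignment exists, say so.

A=1, B=1, C=0, D=1

n5 = B AND n4 must be 1, so both B = 1 and n4 = 1.
n4 = n1 OR n3 must be 1, so at least one of n1, n3 is 1.
Check with A=1, B=1, C=0, D=1:
n1 = C OR A = 0 OR 1 = 1
n2 = D AND n1 = 1 AND 1 = 1
n3 = n1 OR n2 = 1 OR 1 = 1
n4 = n1 OR n3 = 1 OR 1 = 1
n5 = B AND n4 = 1 AND 1 = 1
So n5 = 1 as required.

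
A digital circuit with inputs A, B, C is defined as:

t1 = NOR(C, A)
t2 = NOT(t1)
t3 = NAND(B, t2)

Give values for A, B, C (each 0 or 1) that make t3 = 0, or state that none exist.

Check with A=1 B=1 C=0:
t1 = NOR(C, A) = NOR(0, 1) = 0
t2 = NOT(t1) = NOT 0 = 1
t3 = NAND(B, t2) = NAND(1, 1) = 0
So t3 = 0 as required.

A=1 B=1 C=0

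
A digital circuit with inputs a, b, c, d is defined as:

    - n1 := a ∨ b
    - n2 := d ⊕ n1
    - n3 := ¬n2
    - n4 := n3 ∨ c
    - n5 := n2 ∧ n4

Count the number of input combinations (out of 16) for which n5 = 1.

4

n5 = n2 ∧ n4 must be 1, so both n2 = 1 and n4 = 1.
n2 = d ⊕ n1 must be 1, so d and n1 differ.
Satisfying assignments:
  a=0, b=0, c=1, d=1
  a=0, b=1, c=1, d=0
  a=1, b=0, c=1, d=0
  a=1, b=1, c=1, d=0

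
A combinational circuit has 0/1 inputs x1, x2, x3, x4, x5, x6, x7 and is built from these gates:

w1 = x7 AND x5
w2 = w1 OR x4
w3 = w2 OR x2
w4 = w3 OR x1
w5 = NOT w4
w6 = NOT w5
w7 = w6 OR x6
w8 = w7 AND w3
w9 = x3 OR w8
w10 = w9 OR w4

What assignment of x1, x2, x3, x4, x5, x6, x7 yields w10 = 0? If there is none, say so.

x1=0, x2=0, x3=0, x4=0, x5=1, x6=1, x7=0

w10 = w9 OR w4 must be 0, so both w9 = 0 and w4 = 0.
Check with x1=0, x2=0, x3=0, x4=0, x5=1, x6=1, x7=0:
w1 = x7 AND x5 = 0 AND 1 = 0
w2 = w1 OR x4 = 0 OR 0 = 0
w3 = w2 OR x2 = 0 OR 0 = 0
w4 = w3 OR x1 = 0 OR 0 = 0
w5 = NOT w4 = NOT 0 = 1
w6 = NOT w5 = NOT 1 = 0
w7 = w6 OR x6 = 0 OR 1 = 1
w8 = w7 AND w3 = 1 AND 0 = 0
w9 = x3 OR w8 = 0 OR 0 = 0
w10 = w9 OR w4 = 0 OR 0 = 0
So w10 = 0 as required.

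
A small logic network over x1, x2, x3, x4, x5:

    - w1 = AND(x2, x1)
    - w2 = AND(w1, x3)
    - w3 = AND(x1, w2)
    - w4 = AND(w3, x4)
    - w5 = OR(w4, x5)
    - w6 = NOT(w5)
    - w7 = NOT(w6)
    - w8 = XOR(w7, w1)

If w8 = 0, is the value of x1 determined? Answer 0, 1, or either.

Both values of x1 occur among assignments with w8 = 0:
  x1=0: x1=0, x2=0, x3=0, x4=0, x5=0
  x1=1: x1=1, x2=0, x3=0, x4=0, x5=0

either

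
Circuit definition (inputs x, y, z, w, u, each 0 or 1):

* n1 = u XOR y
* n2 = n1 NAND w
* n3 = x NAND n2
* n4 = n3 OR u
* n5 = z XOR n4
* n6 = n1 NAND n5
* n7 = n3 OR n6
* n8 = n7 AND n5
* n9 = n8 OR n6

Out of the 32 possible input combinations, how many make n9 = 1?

n9 = n8 OR n6 must be 1, so at least one of n8, n6 is 1.
Enumerating the 32 input combinations, 30 give n9 = 1 and 2 give n9 = 0.

30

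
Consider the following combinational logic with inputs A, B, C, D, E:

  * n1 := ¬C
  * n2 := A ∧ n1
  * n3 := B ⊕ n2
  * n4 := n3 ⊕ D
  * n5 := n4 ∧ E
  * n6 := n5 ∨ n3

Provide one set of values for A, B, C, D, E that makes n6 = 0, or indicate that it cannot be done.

n6 = n5 ∨ n3 must be 0, so both n5 = 0 and n3 = 0.
n5 = n4 ∧ E must be 0, so at least one of n4, E is 0.
n3 = B ⊕ n2 must be 0, so B and n2 are equal.
Check with A=1, B=0, C=1, D=0, E=0:
n1 = ¬C = ¬1 = 0
n2 = A ∧ n1 = 1 ∧ 0 = 0
n3 = B ⊕ n2 = 0 ⊕ 0 = 0
n4 = n3 ⊕ D = 0 ⊕ 0 = 0
n5 = n4 ∧ E = 0 ∧ 0 = 0
n6 = n5 ∨ n3 = 0 ∨ 0 = 0
So n6 = 0 as required.

A=1, B=0, C=1, D=0, E=0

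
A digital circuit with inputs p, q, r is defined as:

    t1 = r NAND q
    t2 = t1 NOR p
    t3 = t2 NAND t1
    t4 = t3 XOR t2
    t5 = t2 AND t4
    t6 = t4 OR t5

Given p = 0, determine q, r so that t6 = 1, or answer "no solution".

q=0 r=1

t6 = t4 OR t5 must be 1, so at least one of t4, t5 is 1.
Check with p = 0 and q=0, r=1:
t1 = r NAND q = 1 NAND 0 = 1
t2 = t1 NOR p = 1 NOR 0 = 0
t3 = t2 NAND t1 = 0 NAND 1 = 1
t4 = t3 XOR t2 = 1 XOR 0 = 1
t5 = t2 AND t4 = 0 AND 1 = 0
t6 = t4 OR t5 = 1 OR 0 = 1
So t6 = 1.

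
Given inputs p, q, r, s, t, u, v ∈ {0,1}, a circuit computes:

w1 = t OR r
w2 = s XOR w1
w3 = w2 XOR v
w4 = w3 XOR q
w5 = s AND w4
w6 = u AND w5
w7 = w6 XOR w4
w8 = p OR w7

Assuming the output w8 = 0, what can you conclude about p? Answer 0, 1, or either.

w8 = p OR w7 must be 0, so both p = 0 and w7 = 0.
w7 = w6 XOR w4 must be 0, so w6 and w4 are equal.
Every assignment with w8 = 0 has p = 0; there are 40 such assignment(s).

0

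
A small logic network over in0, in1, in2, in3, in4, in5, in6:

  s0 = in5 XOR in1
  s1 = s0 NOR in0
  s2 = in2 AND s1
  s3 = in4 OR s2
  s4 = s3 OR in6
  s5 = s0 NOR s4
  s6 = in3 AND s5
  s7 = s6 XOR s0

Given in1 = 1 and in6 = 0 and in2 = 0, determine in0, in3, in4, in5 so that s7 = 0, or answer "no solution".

in0=0 in3=0 in4=0 in5=1

s7 = s6 XOR s0 must be 0, so s6 and s0 are equal.
Check with in1 = 1 and in6 = 0 and in2 = 0 and in0=0, in3=0, in4=0, in5=1:
s0 = in5 XOR in1 = 1 XOR 1 = 0
s1 = s0 NOR in0 = 0 NOR 0 = 1
s2 = in2 AND s1 = 0 AND 1 = 0
s3 = in4 OR s2 = 0 OR 0 = 0
s4 = s3 OR in6 = 0 OR 0 = 0
s5 = s0 NOR s4 = 0 NOR 0 = 1
s6 = in3 AND s5 = 0 AND 1 = 0
s7 = s6 XOR s0 = 0 XOR 0 = 0
So s7 = 0.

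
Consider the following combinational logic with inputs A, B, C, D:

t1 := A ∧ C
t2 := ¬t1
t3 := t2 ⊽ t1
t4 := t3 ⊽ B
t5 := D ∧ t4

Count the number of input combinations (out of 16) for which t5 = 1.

t5 = D ∧ t4 must be 1, so both D = 1 and t4 = 1.
t4 = t3 ⊽ B must be 1, so both t3 = 0 and B = 0.
t3 = t2 ⊽ t1 must be 0, so at least one of t2, t1 is 1.
Satisfying assignments:
  A=0, B=0, C=0, D=1
  A=0, B=0, C=1, D=1
  A=1, B=0, C=0, D=1
  A=1, B=0, C=1, D=1

4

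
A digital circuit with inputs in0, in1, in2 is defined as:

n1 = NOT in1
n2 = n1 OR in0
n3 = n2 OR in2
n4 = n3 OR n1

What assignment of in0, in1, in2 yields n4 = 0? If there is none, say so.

n4 = n3 OR n1 must be 0, so both n3 = 0 and n1 = 0.
Check with in0=0, in1=1, in2=0:
n1 = NOT in1 = NOT 1 = 0
n2 = n1 OR in0 = 0 OR 0 = 0
n3 = n2 OR in2 = 0 OR 0 = 0
n4 = n3 OR n1 = 0 OR 0 = 0
So n4 = 0 as required.

in0=0, in1=1, in2=0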